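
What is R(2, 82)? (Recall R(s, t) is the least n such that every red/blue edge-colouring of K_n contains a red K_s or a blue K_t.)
R(2, 82) = 82

R(2, k) = k for all k ≥ 2: in a 2-colouring of K_k, either some edge is red (a red K_2) or all edges are blue (a blue K_k). And K_{81} coloured all-blue has no blue K_82, so R(2, 82) > 81. Hence R(2, 82) = 82.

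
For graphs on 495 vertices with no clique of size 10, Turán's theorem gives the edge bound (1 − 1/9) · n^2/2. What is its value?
Turán density bound = (8/9) · 495^2/2 = 108900

Turán's theorem: ex(n, K_{r+1}) is achieved by the complete r-partite Turán graph T(n, r) with parts as balanced as possible, and is at most (1 − 1/r) · n^2/2. For r = 9, n = 495: the density bound is (8/9) · 245025/2 = 108900. Since 9 ∣ 495, the Turán graph T(495, 9) has parts of equal size 55, and its edge count e(T(495, 9)) = 108900 attains the density bound exactly.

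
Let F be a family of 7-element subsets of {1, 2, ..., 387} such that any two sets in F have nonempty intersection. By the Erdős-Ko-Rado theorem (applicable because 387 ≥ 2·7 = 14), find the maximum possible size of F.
max |F| = C(386, 6) = 4418083042912

Erdős-Ko-Rado (1961): when n ≥ 2k, max |F| = C(n−1, k−1). The bound is attained by the star {A : i ∈ A} for any fixed i ∈ [n]. Here C(387−1, 7−1) = C(386, 6) = 4418083042912.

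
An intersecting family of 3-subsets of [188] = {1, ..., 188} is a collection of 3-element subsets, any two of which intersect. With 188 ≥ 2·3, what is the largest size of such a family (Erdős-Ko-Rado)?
max |F| = C(187, 2) = 17391

The Erdős-Ko-Rado theorem states: for n ≥ 2k, an intersecting family of k-subsets of an n-element set has size at most C(n − 1, k − 1), with equality for 'star' families {A ⊆ [n] : |A| = k, i ∈ A} (fix an element i). For n = 188, k = 3: C(187, 2) = 17391.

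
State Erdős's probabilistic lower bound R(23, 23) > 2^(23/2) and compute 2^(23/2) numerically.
2^(23/2) = 2896.3094; so R(23, 23) > 2896.3094

Colour each edge of K_n uniformly at random with red/blue. The expected number of monochromatic K_23 is C(n, 23) · 2 · 2^(−C(23,2)). If C(n, 23) · 2^(1 − C(23,2)) < 1, then with positive probability no monochromatic K_23 exists, so R(23, 23) > n. The standard estimate C(n, 23) ≤ n^23/23! shows this inequality holds whenever n ≤ 2^(23/2) (since 23! · 2^(C(23,2) − 1) > 2^(23^2/2) ≥ n^23). Hence R(23, 23) > 2^(23/2) = 2896.3094.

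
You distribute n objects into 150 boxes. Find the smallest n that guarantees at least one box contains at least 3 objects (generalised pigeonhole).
n = (3 − 1)·150 + 1 = 301

By the generalised pigeonhole principle, to guarantee some box contains ≥ r objects we need more than (r − 1) · k objects total. Threshold: n = (r − 1) · k + 1. With r = 3 and k = 150: n = 2 · 150 + 1 = 300 + 1 = 301. For n = 300 = 2 · 150, we can put exactly 2 objects in every box, avoiding 3 in any single one — so 301 is tight.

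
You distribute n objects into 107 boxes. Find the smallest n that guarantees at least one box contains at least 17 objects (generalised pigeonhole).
n = (17 − 1)·107 + 1 = 1713

By the generalised pigeonhole principle, to guarantee some box contains ≥ r objects we need more than (r − 1) · k objects total. Threshold: n = (r − 1) · k + 1. With r = 17 and k = 107: n = 16 · 107 + 1 = 1712 + 1 = 1713. For n = 1712 = 16 · 107, we can put exactly 16 objects in every box, avoiding 17 in any single one — so 1713 is tight.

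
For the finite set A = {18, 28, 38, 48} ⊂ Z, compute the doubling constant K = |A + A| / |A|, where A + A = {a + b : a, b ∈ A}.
K = |A + A| / |A| = 7/4

Enumerate A + A = {a + b : a, b ∈ A}. With |A| = 4, there are |A|^2 = 16 ordered sum pairs; collecting distinct values, A + A = {36, 46, 56, 66, 76, 86, 96}, so |A + A| = 7. Thus K = 7/4. Here |A + A| = 2|A| − 1 = 7, the minimum possible — so K = 7/4 is minimal, which holds iff A is an arithmetic progression.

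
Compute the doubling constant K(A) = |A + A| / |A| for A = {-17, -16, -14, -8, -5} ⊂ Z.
K = |A + A| / |A| = 14/5

Enumerate A + A = {a + b : a, b ∈ A}. With |A| = 5, there are |A|^2 = 25 ordered sum pairs; collecting distinct values, A + A = {-34, -33, -32, -31, -30, -28, -25, -24, -22, -21, -19, -16, -13, -10}, so |A + A| = 14. Thus K = 14/5. For comparison, the minimum possible |A + A| over all 5-element sets is 2·5 − 1 = 9 (so min K = 9/5), attained only by arithmetic progressions.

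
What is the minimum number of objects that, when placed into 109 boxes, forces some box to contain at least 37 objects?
n = (37 − 1)·109 + 1 = 3925

By the generalised pigeonhole principle, to guarantee some box contains ≥ r objects we need more than (r − 1) · k objects total. Threshold: n = (r − 1) · k + 1. With r = 37 and k = 109: n = 36 · 109 + 1 = 3924 + 1 = 3925. For n = 3924 = 36 · 109, we can put exactly 36 objects in every box, avoiding 37 in any single one — so 3925 is tight.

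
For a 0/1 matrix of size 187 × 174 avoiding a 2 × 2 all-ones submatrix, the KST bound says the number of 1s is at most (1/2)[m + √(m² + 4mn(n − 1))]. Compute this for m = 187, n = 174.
z(187, 174; 2, 2) ≤ (1/2)[187 + √(187² + 4·187·174·173)] = (1/2)[187 + √22551265] = 2467.9086

Kővári–Sós–Turán: let r_1, ..., r_187 be the row sums and z = Σ r_i the total number of 1s. Each pair of columns can share at most one row with both entries 1 (else a 2×2 all-ones block appears), so Σ_i C(r_i, 2) ≤ C(174, 2) = 15051. By convexity Σ_i C(r_i, 2) ≥ 187·C(z/187, 2) = z(z − 187)/(2·187), giving z² − 187z − 187·174·173 ≤ 0 and hence z ≤ (1/2)[187 + √(34969 + 4·5629074)] = (1/2)[187 + √22551265] ≈ (1/2)(187 + 4748.8172) = 2467.9086.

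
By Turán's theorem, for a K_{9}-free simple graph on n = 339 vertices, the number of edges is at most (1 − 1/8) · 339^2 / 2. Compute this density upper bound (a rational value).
Turán density bound = (7/8) · 339^2/2 = 804447/16 ≈ 50277.9375

Turán's theorem: ex(n, K_{r+1}) is achieved by the complete r-partite Turán graph T(n, r) with parts as balanced as possible, and is at most (1 − 1/r) · n^2/2. For r = 8, n = 339: the density bound is (7/8) · 114921/2 = 804447/16 ≈ 50277.9375. The integer-valued extremum is e(T(339, 8)) = 50277, which is strictly less than the density bound 804447/16 since 8 ∤ 339 (the parts of T(339, 8) cannot all be equal).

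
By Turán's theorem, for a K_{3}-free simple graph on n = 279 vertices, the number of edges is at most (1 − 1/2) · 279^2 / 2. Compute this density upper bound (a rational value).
Turán density bound = (1/2) · 279^2/2 = 77841/4 ≈ 19460.25

Turán's theorem: ex(n, K_{r+1}) is achieved by the complete r-partite Turán graph T(n, r) with parts as balanced as possible, and is at most (1 − 1/r) · n^2/2. For r = 2, n = 279: the density bound is (1/2) · 77841/2 = 77841/4 ≈ 19460.25. The integer-valued extremum is e(T(279, 2)) = 19460, which is strictly less than the density bound 77841/4 since 2 ∤ 279 (the parts of T(279, 2) cannot all be equal).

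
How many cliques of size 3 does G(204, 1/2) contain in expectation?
E[# K_3] = C(204, 3) · (1/2)^C(3, 2) = 1394204 / 2^3 = 348551/2 = 174275.5

For each 3-subset S of vertices (there are C(204, 3) = 1394204 such S), let X_S = 1 if S induces a K_3 (all C(3, 2) = 3 edges present). Then P(X_S = 1) = (1/2)^3 = 1/8. By linearity of expectation, E[# K_3] = C(204, 3) · (1/2)^3 = 1394204 / 8 = 348551/2 = 174275.5.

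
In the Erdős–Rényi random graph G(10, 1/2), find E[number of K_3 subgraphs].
E[# K_3] = C(10, 3) · (1/2)^C(3, 2) = 120 / 2^3 = 15

For each 3-subset S of vertices (there are C(10, 3) = 120 such S), let X_S = 1 if S induces a K_3 (all C(3, 2) = 3 edges present). Then P(X_S = 1) = (1/2)^3 = 1/8. By linearity of expectation, E[# K_3] = C(10, 3) · (1/2)^3 = 120 / 8 = 15.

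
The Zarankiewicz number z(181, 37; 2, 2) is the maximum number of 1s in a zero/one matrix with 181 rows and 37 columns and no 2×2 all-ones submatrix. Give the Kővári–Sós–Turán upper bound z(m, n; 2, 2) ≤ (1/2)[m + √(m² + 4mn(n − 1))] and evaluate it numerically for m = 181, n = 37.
z(181, 37; 2, 2) ≤ (1/2)[181 + √(181² + 4·181·37·36)] = (1/2)[181 + √997129] = 589.7817

Kővári–Sós–Turán: let r_1, ..., r_181 be the row sums and z = Σ r_i the total number of 1s. Each pair of columns can share at most one row with both entries 1 (else a 2×2 all-ones block appears), so Σ_i C(r_i, 2) ≤ C(37, 2) = 666. By convexity Σ_i C(r_i, 2) ≥ 181·C(z/181, 2) = z(z − 181)/(2·181), giving z² − 181z − 181·37·36 ≤ 0 and hence z ≤ (1/2)[181 + √(32761 + 4·241092)] = (1/2)[181 + √997129] ≈ (1/2)(181 + 998.5635) = 589.7817.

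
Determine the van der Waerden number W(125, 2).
W(125, 2) = 125 + 1 = 126

A 2-term AP is any pair of integers, so a monochromatic 2-AP exists iff some colour is used at least twice. With 125 colours, the colouring i ↦ i on {1, ..., 125} uses each colour once, avoiding any monochromatic pair, so W(125, 2) > 125. For {1, ..., 126}, pigeonhole forces two integers of the same colour, which form a monochromatic 2-AP. Hence W(125, 2) = 126.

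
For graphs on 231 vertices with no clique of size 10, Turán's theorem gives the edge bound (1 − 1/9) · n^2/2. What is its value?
Turán density bound = (8/9) · 231^2/2 = 23716

Turán's theorem: ex(n, K_{r+1}) is achieved by the complete r-partite Turán graph T(n, r) with parts as balanced as possible, and is at most (1 − 1/r) · n^2/2. For r = 9, n = 231: the density bound is (8/9) · 53361/2 = 23716. The integer-valued extremum is e(T(231, 9)) = 23715, which is strictly less than the density bound 23716 since 9 ∤ 231 (the parts of T(231, 9) cannot all be equal).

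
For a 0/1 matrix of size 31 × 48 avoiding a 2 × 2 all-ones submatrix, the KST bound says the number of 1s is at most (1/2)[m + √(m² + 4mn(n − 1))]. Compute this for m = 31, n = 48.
z(31, 48; 2, 2) ≤ (1/2)[31 + √(31² + 4·31·48·47)] = (1/2)[31 + √280705] = 280.408

Kővári–Sós–Turán: let r_1, ..., r_31 be the row sums and z = Σ r_i the total number of 1s. Each pair of columns can share at most one row with both entries 1 (else a 2×2 all-ones block appears), so Σ_i C(r_i, 2) ≤ C(48, 2) = 1128. By convexity Σ_i C(r_i, 2) ≥ 31·C(z/31, 2) = z(z − 31)/(2·31), giving z² − 31z − 31·48·47 ≤ 0 and hence z ≤ (1/2)[31 + √(961 + 4·69936)] = (1/2)[31 + √280705] ≈ (1/2)(31 + 529.816) = 280.408.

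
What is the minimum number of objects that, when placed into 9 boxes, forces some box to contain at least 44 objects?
n = (44 − 1)·9 + 1 = 388

By the generalised pigeonhole principle, to guarantee some box contains ≥ r objects we need more than (r − 1) · k objects total. Threshold: n = (r − 1) · k + 1. With r = 44 and k = 9: n = 43 · 9 + 1 = 387 + 1 = 388. For n = 387 = 43 · 9, we can put exactly 43 objects in every box, avoiding 44 in any single one — so 388 is tight.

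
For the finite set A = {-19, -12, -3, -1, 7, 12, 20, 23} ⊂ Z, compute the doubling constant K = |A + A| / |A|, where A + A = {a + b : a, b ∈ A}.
K = |A + A| / |A| = 33/8

Enumerate A + A = {a + b : a, b ∈ A}. With |A| = 8, there are |A|^2 = 64 ordered sum pairs; collecting distinct values, A + A = {-38, -31, -24, -22, -20, -15, -13, -12, -7, -6, -5, -4, -2, 0, 1, 4, 6, 8, 9, 11, 14, 17, 19, 20, 22, 24, 27, 30, 32, 35, 40, 43, 46}, so |A + A| = 33. Thus K = 33/8. For comparison, the minimum possible |A + A| over all 8-element sets is 2·8 − 1 = 15 (so min K = 15/8), attained only by arithmetic progressions.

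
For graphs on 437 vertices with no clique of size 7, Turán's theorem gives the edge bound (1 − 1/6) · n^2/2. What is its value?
Turán density bound = (5/6) · 437^2/2 = 954845/12 ≈ 79570.4167

Turán's theorem: ex(n, K_{r+1}) is achieved by the complete r-partite Turán graph T(n, r) with parts as balanced as possible, and is at most (1 − 1/r) · n^2/2. For r = 6, n = 437: the density bound is (5/6) · 190969/2 = 954845/12 ≈ 79570.4167. The integer-valued extremum is e(T(437, 6)) = 79570, which is strictly less than the density bound 954845/12 since 6 ∤ 437 (the parts of T(437, 6) cannot all be equal).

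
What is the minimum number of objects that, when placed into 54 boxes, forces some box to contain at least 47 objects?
n = (47 − 1)·54 + 1 = 2485

By the generalised pigeonhole principle, to guarantee some box contains ≥ r objects we need more than (r − 1) · k objects total. Threshold: n = (r − 1) · k + 1. With r = 47 and k = 54: n = 46 · 54 + 1 = 2484 + 1 = 2485. For n = 2484 = 46 · 54, we can put exactly 46 objects in every box, avoiding 47 in any single one — so 2485 is tight.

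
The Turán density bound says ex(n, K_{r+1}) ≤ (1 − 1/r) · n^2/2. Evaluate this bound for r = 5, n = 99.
Turán density bound = (4/5) · 99^2/2 = 19602/5 ≈ 3920.4

Turán's theorem: ex(n, K_{r+1}) is achieved by the complete r-partite Turán graph T(n, r) with parts as balanced as possible, and is at most (1 − 1/r) · n^2/2. For r = 5, n = 99: the density bound is (4/5) · 9801/2 = 19602/5 ≈ 3920.4. The integer-valued extremum is e(T(99, 5)) = 3920, which is strictly less than the density bound 19602/5 since 5 ∤ 99 (the parts of T(99, 5) cannot all be equal).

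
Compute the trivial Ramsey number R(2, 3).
R(2, 3) = 3

R(2, k) = k for all k ≥ 2: in a 2-colouring of K_k, either some edge is red (a red K_2) or all edges are blue (a blue K_k). And K_{2} coloured all-blue has no blue K_3, so R(2, 3) > 2. Hence R(2, 3) = 3.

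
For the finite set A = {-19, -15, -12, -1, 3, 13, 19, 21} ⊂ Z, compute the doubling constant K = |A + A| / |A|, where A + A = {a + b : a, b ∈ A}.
K = |A + A| / |A| = 32/8 = 4

Enumerate A + A = {a + b : a, b ∈ A}. With |A| = 8, there are |A|^2 = 64 ordered sum pairs; collecting distinct values, A + A = {-38, -34, -31, -30, -27, -24, -20, -16, -13, -12, -9, -6, -2, 0, 1, 2, 4, 6, 7, 9, 12, 16, 18, 20, 22, 24, 26, 32, 34, 38, 40, 42}, so |A + A| = 32. Thus K = 32/8 = 4. For comparison, the minimum possible |A + A| over all 8-element sets is 2·8 − 1 = 15 (so min K = 15/8), attained only by arithmetic progressions.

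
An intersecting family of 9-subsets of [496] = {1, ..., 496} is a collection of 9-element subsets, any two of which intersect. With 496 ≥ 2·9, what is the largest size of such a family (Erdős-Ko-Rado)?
max |F| = C(495, 8) = 84455881607592495

Erdős-Ko-Rado (1961): when n ≥ 2k, max |F| = C(n−1, k−1). The bound is attained by the star {A : i ∈ A} for any fixed i ∈ [n]. Here C(496−1, 9−1) = C(495, 8) = 84455881607592495.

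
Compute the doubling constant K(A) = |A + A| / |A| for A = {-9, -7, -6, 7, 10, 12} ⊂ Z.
K = |A + A| / |A| = 19/6

Enumerate A + A = {a + b : a, b ∈ A}. With |A| = 6, there are |A|^2 = 36 ordered sum pairs; collecting distinct values, A + A = {-18, -16, -15, -14, -13, -12, -2, 0, 1, 3, 4, 5, 6, 14, 17, 19, 20, 22, 24}, so |A + A| = 19. Thus K = 19/6. For comparison, the minimum possible |A + A| over all 6-element sets is 2·6 − 1 = 11 (so min K = 11/6), attained only by arithmetic progressions.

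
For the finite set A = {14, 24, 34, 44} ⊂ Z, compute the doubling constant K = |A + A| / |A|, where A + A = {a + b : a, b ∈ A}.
K = |A + A| / |A| = 7/4

Enumerate A + A = {a + b : a, b ∈ A}. With |A| = 4, there are |A|^2 = 16 ordered sum pairs; collecting distinct values, A + A = {28, 38, 48, 58, 68, 78, 88}, so |A + A| = 7. Thus K = 7/4. Here |A + A| = 2|A| − 1 = 7, the minimum possible — so K = 7/4 is minimal, which holds iff A is an arithmetic progression.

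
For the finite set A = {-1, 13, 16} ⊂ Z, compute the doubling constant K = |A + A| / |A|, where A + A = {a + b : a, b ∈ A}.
K = |A + A| / |A| = 6/3 = 2

Enumerate A + A = {a + b : a, b ∈ A}. With |A| = 3, there are |A|^2 = 9 ordered sum pairs; collecting distinct values, A + A = {-2, 12, 15, 26, 29, 32}, so |A + A| = 6. Thus K = 6/3 = 2. For comparison, the minimum possible |A + A| over all 3-element sets is 2·3 − 1 = 5 (so min K = 5/3), attained only by arithmetic progressions.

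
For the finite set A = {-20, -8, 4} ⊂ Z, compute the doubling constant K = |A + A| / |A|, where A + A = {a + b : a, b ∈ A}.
K = |A + A| / |A| = 5/3

Enumerate A + A = {a + b : a, b ∈ A}. With |A| = 3, there are |A|^2 = 9 ordered sum pairs; collecting distinct values, A + A = {-40, -28, -16, -4, 8}, so |A + A| = 5. Thus K = 5/3. Here |A + A| = 2|A| − 1 = 5, the minimum possible — so K = 5/3 is minimal, which holds iff A is an arithmetic progression.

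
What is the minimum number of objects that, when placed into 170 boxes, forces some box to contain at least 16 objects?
n = (16 − 1)·170 + 1 = 2551

By the generalised pigeonhole principle, to guarantee some box contains ≥ r objects we need more than (r − 1) · k objects total. Threshold: n = (r − 1) · k + 1. With r = 16 and k = 170: n = 15 · 170 + 1 = 2550 + 1 = 2551. For n = 2550 = 15 · 170, we can put exactly 15 objects in every box, avoiding 16 in any single one — so 2551 is tight.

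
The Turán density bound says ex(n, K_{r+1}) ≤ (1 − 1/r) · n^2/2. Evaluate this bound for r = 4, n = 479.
Turán density bound = (3/4) · 479^2/2 = 688323/8 ≈ 86040.375

Turán's theorem: ex(n, K_{r+1}) is achieved by the complete r-partite Turán graph T(n, r) with parts as balanced as possible, and is at most (1 − 1/r) · n^2/2. For r = 4, n = 479: the density bound is (3/4) · 229441/2 = 688323/8 ≈ 86040.375. The integer-valued extremum is e(T(479, 4)) = 86040, which is strictly less than the density bound 688323/8 since 4 ∤ 479 (the parts of T(479, 4) cannot all be equal).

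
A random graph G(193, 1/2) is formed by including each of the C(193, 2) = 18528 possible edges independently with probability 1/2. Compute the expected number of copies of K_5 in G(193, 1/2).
E[# K_5] = C(193, 5) · (1/2)^C(5, 2) = 2118000528 / 2^10 = 132375033/64 = 2068359.890625

For each 5-subset S of vertices (there are C(193, 5) = 2118000528 such S), let X_S = 1 if S induces a K_5 (all C(5, 2) = 10 edges present). Then P(X_S = 1) = (1/2)^10 = 1/1024. By linearity of expectation, E[# K_5] = C(193, 5) · (1/2)^10 = 2118000528 / 1024 = 132375033/64 = 2068359.890625.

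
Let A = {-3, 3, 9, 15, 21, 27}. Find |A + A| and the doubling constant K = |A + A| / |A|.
K = |A + A| / |A| = 11/6

Enumerate A + A = {a + b : a, b ∈ A}. With |A| = 6, there are |A|^2 = 36 ordered sum pairs; collecting distinct values, A + A = {-6, 0, 6, 12, 18, 24, 30, 36, 42, 48, 54}, so |A + A| = 11. Thus K = 11/6. Here |A + A| = 2|A| − 1 = 11, the minimum possible — so K = 11/6 is minimal, which holds iff A is an arithmetic progression.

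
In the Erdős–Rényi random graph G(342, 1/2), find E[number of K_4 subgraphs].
E[# K_4] = C(342, 4) · (1/2)^C(4, 2) = 560077155 / 2^6 = 8751205.546875

For each 4-subset S of vertices (there are C(342, 4) = 560077155 such S), let X_S = 1 if S induces a K_4 (all C(4, 2) = 6 edges present). Then P(X_S = 1) = (1/2)^6 = 1/64. By linearity of expectation, E[# K_4] = C(342, 4) · (1/2)^6 = 560077155 / 64 = 8751205.546875.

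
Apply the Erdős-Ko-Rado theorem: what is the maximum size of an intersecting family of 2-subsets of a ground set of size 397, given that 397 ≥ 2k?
max |F| = C(396, 1) = 396

The Erdős-Ko-Rado theorem states: for n ≥ 2k, an intersecting family of k-subsets of an n-element set has size at most C(n − 1, k − 1), with equality for 'star' families {A ⊆ [n] : |A| = k, i ∈ A} (fix an element i). For n = 397, k = 2: C(396, 1) = 396.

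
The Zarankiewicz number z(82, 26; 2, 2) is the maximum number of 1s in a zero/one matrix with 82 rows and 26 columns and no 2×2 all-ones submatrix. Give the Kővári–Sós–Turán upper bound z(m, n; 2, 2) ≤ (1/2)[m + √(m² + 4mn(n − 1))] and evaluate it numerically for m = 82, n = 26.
z(82, 26; 2, 2) ≤ (1/2)[82 + √(82² + 4·82·26·25)] = (1/2)[82 + √219924] = 275.4803

Kővári–Sós–Turán: let r_1, ..., r_82 be the row sums and z = Σ r_i the total number of 1s. Each pair of columns can share at most one row with both entries 1 (else a 2×2 all-ones block appears), so Σ_i C(r_i, 2) ≤ C(26, 2) = 325. By convexity Σ_i C(r_i, 2) ≥ 82·C(z/82, 2) = z(z − 82)/(2·82), giving z² − 82z − 82·26·25 ≤ 0 and hence z ≤ (1/2)[82 + √(6724 + 4·53300)] = (1/2)[82 + √219924] ≈ (1/2)(82 + 468.9606) = 275.4803.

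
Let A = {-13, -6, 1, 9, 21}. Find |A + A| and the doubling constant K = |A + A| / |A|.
K = |A + A| / |A| = 14/5

Enumerate A + A = {a + b : a, b ∈ A}. With |A| = 5, there are |A|^2 = 25 ordered sum pairs; collecting distinct values, A + A = {-26, -19, -12, -5, -4, 2, 3, 8, 10, 15, 18, 22, 30, 42}, so |A + A| = 14. Thus K = 14/5. For comparison, the minimum possible |A + A| over all 5-element sets is 2·5 − 1 = 9 (so min K = 9/5), attained only by arithmetic progressions.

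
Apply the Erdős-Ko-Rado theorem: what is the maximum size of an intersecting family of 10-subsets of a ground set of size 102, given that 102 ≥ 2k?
max |F| = C(101, 9) = 2088319702700

Erdős-Ko-Rado (1961): when n ≥ 2k, max |F| = C(n−1, k−1). The bound is attained by the star {A : i ∈ A} for any fixed i ∈ [n]. Here C(102−1, 10−1) = C(101, 9) = 2088319702700.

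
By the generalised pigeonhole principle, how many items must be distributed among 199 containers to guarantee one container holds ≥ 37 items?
n = (37 − 1)·199 + 1 = 7165

By the generalised pigeonhole principle, to guarantee some box contains ≥ r objects we need more than (r − 1) · k objects total. Threshold: n = (r − 1) · k + 1. With r = 37 and k = 199: n = 36 · 199 + 1 = 7164 + 1 = 7165. For n = 7164 = 36 · 199, we can put exactly 36 objects in every box, avoiding 37 in any single one — so 7165 is tight.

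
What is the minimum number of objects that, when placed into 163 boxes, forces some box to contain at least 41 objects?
n = (41 − 1)·163 + 1 = 6521

By the generalised pigeonhole principle, to guarantee some box contains ≥ r objects we need more than (r − 1) · k objects total. Threshold: n = (r − 1) · k + 1. With r = 41 and k = 163: n = 40 · 163 + 1 = 6520 + 1 = 6521. For n = 6520 = 40 · 163, we can put exactly 40 objects in every box, avoiding 41 in any single one — so 6521 is tight.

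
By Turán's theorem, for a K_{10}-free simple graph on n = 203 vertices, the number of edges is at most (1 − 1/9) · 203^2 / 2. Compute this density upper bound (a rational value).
Turán density bound = (8/9) · 203^2/2 = 164836/9 ≈ 18315.1111

Turán's theorem: ex(n, K_{r+1}) is achieved by the complete r-partite Turán graph T(n, r) with parts as balanced as possible, and is at most (1 − 1/r) · n^2/2. For r = 9, n = 203: the density bound is (8/9) · 41209/2 = 164836/9 ≈ 18315.1111. The integer-valued extremum is e(T(203, 9)) = 18314, which is strictly less than the density bound 164836/9 since 9 ∤ 203 (the parts of T(203, 9) cannot all be equal).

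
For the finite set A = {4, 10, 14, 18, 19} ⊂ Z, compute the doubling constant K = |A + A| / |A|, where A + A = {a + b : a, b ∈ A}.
K = |A + A| / |A| = 14/5

Enumerate A + A = {a + b : a, b ∈ A}. With |A| = 5, there are |A|^2 = 25 ordered sum pairs; collecting distinct values, A + A = {8, 14, 18, 20, 22, 23, 24, 28, 29, 32, 33, 36, 37, 38}, so |A + A| = 14. Thus K = 14/5. For comparison, the minimum possible |A + A| over all 5-element sets is 2·5 − 1 = 9 (so min K = 9/5), attained only by arithmetic progressions.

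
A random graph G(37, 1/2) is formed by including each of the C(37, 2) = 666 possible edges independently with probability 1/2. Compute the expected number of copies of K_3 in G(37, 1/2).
E[# K_3] = C(37, 3) · (1/2)^C(3, 2) = 7770 / 2^3 = 3885/4 = 971.25

For each 3-subset S of vertices (there are C(37, 3) = 7770 such S), let X_S = 1 if S induces a K_3 (all C(3, 2) = 3 edges present). Then P(X_S = 1) = (1/2)^3 = 1/8. By linearity of expectation, E[# K_3] = C(37, 3) · (1/2)^3 = 7770 / 8 = 3885/4 = 971.25.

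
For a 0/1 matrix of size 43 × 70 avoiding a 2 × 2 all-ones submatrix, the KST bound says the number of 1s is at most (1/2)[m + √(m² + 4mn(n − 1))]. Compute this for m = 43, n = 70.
z(43, 70; 2, 2) ≤ (1/2)[43 + √(43² + 4·43·70·69)] = (1/2)[43 + √832609] = 477.7371

Kővári–Sós–Turán: let r_1, ..., r_43 be the row sums and z = Σ r_i the total number of 1s. Each pair of columns can share at most one row with both entries 1 (else a 2×2 all-ones block appears), so Σ_i C(r_i, 2) ≤ C(70, 2) = 2415. By convexity Σ_i C(r_i, 2) ≥ 43·C(z/43, 2) = z(z − 43)/(2·43), giving z² − 43z − 43·70·69 ≤ 0 and hence z ≤ (1/2)[43 + √(1849 + 4·207690)] = (1/2)[43 + √832609] ≈ (1/2)(43 + 912.4741) = 477.7371.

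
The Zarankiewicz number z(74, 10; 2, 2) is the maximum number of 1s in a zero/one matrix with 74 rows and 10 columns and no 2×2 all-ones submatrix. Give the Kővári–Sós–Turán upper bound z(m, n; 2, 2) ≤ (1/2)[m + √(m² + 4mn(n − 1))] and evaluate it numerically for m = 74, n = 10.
z(74, 10; 2, 2) ≤ (1/2)[74 + √(74² + 4·74·10·9)] = (1/2)[74 + √32116] = 126.6047

Kővári–Sós–Turán: let r_1, ..., r_74 be the row sums and z = Σ r_i the total number of 1s. Each pair of columns can share at most one row with both entries 1 (else a 2×2 all-ones block appears), so Σ_i C(r_i, 2) ≤ C(10, 2) = 45. By convexity Σ_i C(r_i, 2) ≥ 74·C(z/74, 2) = z(z − 74)/(2·74), giving z² − 74z − 74·10·9 ≤ 0 and hence z ≤ (1/2)[74 + √(5476 + 4·6660)] = (1/2)[74 + √32116] ≈ (1/2)(74 + 179.2094) = 126.6047.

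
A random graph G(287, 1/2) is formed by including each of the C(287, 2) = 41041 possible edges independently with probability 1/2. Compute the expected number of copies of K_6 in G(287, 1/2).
E[# K_6] = C(287, 6) · (1/2)^C(6, 2) = 736400674009 / 2^15 ≈ 22473165.100372

For each 6-subset S of vertices (there are C(287, 6) = 736400674009 such S), let X_S = 1 if S induces a K_6 (all C(6, 2) = 15 edges present). Then P(X_S = 1) = (1/2)^15 = 1/32768. By linearity of expectation, E[# K_6] = C(287, 6) · (1/2)^15 = 736400674009 / 32768 ≈ 22473165.100372.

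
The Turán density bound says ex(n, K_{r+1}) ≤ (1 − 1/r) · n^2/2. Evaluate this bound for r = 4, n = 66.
Turán density bound = (3/4) · 66^2/2 = 3267/2 ≈ 1633.5

Turán's theorem: ex(n, K_{r+1}) is achieved by the complete r-partite Turán graph T(n, r) with parts as balanced as possible, and is at most (1 − 1/r) · n^2/2. For r = 4, n = 66: the density bound is (3/4) · 4356/2 = 3267/2 ≈ 1633.5. The integer-valued extremum is e(T(66, 4)) = 1633, which is strictly less than the density bound 3267/2 since 4 ∤ 66 (the parts of T(66, 4) cannot all be equal).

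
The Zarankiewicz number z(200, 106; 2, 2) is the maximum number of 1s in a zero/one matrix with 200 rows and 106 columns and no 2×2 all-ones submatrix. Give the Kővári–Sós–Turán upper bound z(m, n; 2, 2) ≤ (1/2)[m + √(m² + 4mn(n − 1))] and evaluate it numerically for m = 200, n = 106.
z(200, 106; 2, 2) ≤ (1/2)[200 + √(200² + 4·200·106·105)] = (1/2)[200 + √8944000] = 1595.3261

Kővári–Sós–Turán: let r_1, ..., r_200 be the row sums and z = Σ r_i the total number of 1s. Each pair of columns can share at most one row with both entries 1 (else a 2×2 all-ones block appears), so Σ_i C(r_i, 2) ≤ C(106, 2) = 5565. By convexity Σ_i C(r_i, 2) ≥ 200·C(z/200, 2) = z(z − 200)/(2·200), giving z² − 200z − 200·106·105 ≤ 0 and hence z ≤ (1/2)[200 + √(40000 + 4·2226000)] = (1/2)[200 + √8944000] ≈ (1/2)(200 + 2990.6521) = 1595.3261.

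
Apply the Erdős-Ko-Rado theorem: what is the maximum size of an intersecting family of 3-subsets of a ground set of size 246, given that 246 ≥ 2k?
max |F| = C(245, 2) = 29890

The Erdős-Ko-Rado theorem states: for n ≥ 2k, an intersecting family of k-subsets of an n-element set has size at most C(n − 1, k − 1), with equality for 'star' families {A ⊆ [n] : |A| = k, i ∈ A} (fix an element i). For n = 246, k = 3: C(245, 2) = 29890.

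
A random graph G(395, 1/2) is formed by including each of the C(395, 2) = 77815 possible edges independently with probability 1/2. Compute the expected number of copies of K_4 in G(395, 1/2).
E[# K_4] = C(395, 4) · (1/2)^C(4, 2) = 998988970 / 2^6 = 499494485/32 = 15609202.65625

For each 4-subset S of vertices (there are C(395, 4) = 998988970 such S), let X_S = 1 if S induces a K_4 (all C(4, 2) = 6 edges present). Then P(X_S = 1) = (1/2)^6 = 1/64. By linearity of expectation, E[# K_4] = C(395, 4) · (1/2)^6 = 998988970 / 64 = 499494485/32 = 15609202.65625.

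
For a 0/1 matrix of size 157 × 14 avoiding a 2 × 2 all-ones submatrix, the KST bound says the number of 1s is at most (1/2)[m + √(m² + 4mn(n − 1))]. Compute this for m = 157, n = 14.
z(157, 14; 2, 2) ≤ (1/2)[157 + √(157² + 4·157·14·13)] = (1/2)[157 + √138945] = 264.8766

Kővári–Sós–Turán: let r_1, ..., r_157 be the row sums and z = Σ r_i the total number of 1s. Each pair of columns can share at most one row with both entries 1 (else a 2×2 all-ones block appears), so Σ_i C(r_i, 2) ≤ C(14, 2) = 91. By convexity Σ_i C(r_i, 2) ≥ 157·C(z/157, 2) = z(z − 157)/(2·157), giving z² − 157z − 157·14·13 ≤ 0 and hence z ≤ (1/2)[157 + √(24649 + 4·28574)] = (1/2)[157 + √138945] ≈ (1/2)(157 + 372.7533) = 264.8766.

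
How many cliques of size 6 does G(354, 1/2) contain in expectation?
E[# K_6] = C(354, 6) · (1/2)^C(6, 2) = 2619320984280 / 2^15 = 327415123035/4096 ≈ 79935332.772217

For each 6-subset S of vertices (there are C(354, 6) = 2619320984280 such S), let X_S = 1 if S induces a K_6 (all C(6, 2) = 15 edges present). Then P(X_S = 1) = (1/2)^15 = 1/32768. By linearity of expectation, E[# K_6] = C(354, 6) · (1/2)^15 = 2619320984280 / 32768 = 327415123035/4096 ≈ 79935332.772217.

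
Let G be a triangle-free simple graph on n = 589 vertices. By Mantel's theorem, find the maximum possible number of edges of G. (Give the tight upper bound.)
ex(589, K_3) = ⌊589^2/4⌋ = 86730

Mantel (1907): a triangle-free graph on n vertices has at most ⌊n^2/4⌋ edges, with equality for the complete bipartite graph K_{⌊n/2⌋, ⌈n/2⌉}. For n = 589: ⌊589^2/4⌋ = ⌊346921/4⌋ = 86730. The extremal graph is K_{294, 295}, which has 294·295 = 86730 edges.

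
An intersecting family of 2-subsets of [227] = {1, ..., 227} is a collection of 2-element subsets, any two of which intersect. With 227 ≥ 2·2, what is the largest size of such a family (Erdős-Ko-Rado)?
max |F| = C(226, 1) = 226

The Erdős-Ko-Rado theorem states: for n ≥ 2k, an intersecting family of k-subsets of an n-element set has size at most C(n − 1, k − 1), with equality for 'star' families {A ⊆ [n] : |A| = k, i ∈ A} (fix an element i). For n = 227, k = 2: C(226, 1) = 226.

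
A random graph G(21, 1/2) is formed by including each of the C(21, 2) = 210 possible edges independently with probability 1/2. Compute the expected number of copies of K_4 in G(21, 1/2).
E[# K_4] = C(21, 4) · (1/2)^C(4, 2) = 5985 / 2^6 = 93.515625

For each 4-subset S of vertices (there are C(21, 4) = 5985 such S), let X_S = 1 if S induces a K_4 (all C(4, 2) = 6 edges present). Then P(X_S = 1) = (1/2)^6 = 1/64. By linearity of expectation, E[# K_4] = C(21, 4) · (1/2)^6 = 5985 / 64 = 93.515625.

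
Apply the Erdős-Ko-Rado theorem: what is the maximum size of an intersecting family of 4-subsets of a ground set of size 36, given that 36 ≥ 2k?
max |F| = C(35, 3) = 6545

The Erdős-Ko-Rado theorem states: for n ≥ 2k, an intersecting family of k-subsets of an n-element set has size at most C(n − 1, k − 1), with equality for 'star' families {A ⊆ [n] : |A| = k, i ∈ A} (fix an element i). For n = 36, k = 4: C(35, 3) = 6545.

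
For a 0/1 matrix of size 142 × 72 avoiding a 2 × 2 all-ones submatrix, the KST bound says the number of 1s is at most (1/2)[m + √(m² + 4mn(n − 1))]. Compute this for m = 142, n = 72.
z(142, 72; 2, 2) ≤ (1/2)[142 + √(142² + 4·142·72·71)] = (1/2)[142 + √2923780] = 925.9532

Kővári–Sós–Turán: let r_1, ..., r_142 be the row sums and z = Σ r_i the total number of 1s. Each pair of columns can share at most one row with both entries 1 (else a 2×2 all-ones block appears), so Σ_i C(r_i, 2) ≤ C(72, 2) = 2556. By convexity Σ_i C(r_i, 2) ≥ 142·C(z/142, 2) = z(z − 142)/(2·142), giving z² − 142z − 142·72·71 ≤ 0 and hence z ≤ (1/2)[142 + √(20164 + 4·725904)] = (1/2)[142 + √2923780] ≈ (1/2)(142 + 1709.9064) = 925.9532.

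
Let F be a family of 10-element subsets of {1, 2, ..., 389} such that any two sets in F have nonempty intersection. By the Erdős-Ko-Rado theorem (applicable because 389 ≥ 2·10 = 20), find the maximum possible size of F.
max |F| = C(388, 9) = 500183804382475840

The Erdős-Ko-Rado theorem states: for n ≥ 2k, an intersecting family of k-subsets of an n-element set has size at most C(n − 1, k − 1), with equality for 'star' families {A ⊆ [n] : |A| = k, i ∈ A} (fix an element i). For n = 389, k = 10: C(388, 9) = 500183804382475840.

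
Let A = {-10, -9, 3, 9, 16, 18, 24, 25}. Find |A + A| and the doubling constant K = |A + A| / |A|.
K = |A + A| / |A| = 32/8 = 4

Enumerate A + A = {a + b : a, b ∈ A}. With |A| = 8, there are |A|^2 = 64 ordered sum pairs; collecting distinct values, A + A = {-20, -19, -18, -7, -6, -1, 0, 6, 7, 8, 9, 12, 14, 15, 16, 18, 19, 21, 25, 27, 28, 32, 33, 34, 36, 40, 41, 42, 43, 48, 49, 50}, so |A + A| = 32. Thus K = 32/8 = 4. For comparison, the minimum possible |A + A| over all 8-element sets is 2·8 − 1 = 15 (so min K = 15/8), attained only by arithmetic progressions.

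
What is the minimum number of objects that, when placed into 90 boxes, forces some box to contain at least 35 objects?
n = (35 − 1)·90 + 1 = 3061

By the generalised pigeonhole principle, to guarantee some box contains ≥ r objects we need more than (r − 1) · k objects total. Threshold: n = (r − 1) · k + 1. With r = 35 and k = 90: n = 34 · 90 + 1 = 3060 + 1 = 3061. For n = 3060 = 34 · 90, we can put exactly 34 objects in every box, avoiding 35 in any single one — so 3061 is tight.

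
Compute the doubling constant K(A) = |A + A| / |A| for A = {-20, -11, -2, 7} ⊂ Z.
K = |A + A| / |A| = 7/4

Enumerate A + A = {a + b : a, b ∈ A}. With |A| = 4, there are |A|^2 = 16 ordered sum pairs; collecting distinct values, A + A = {-40, -31, -22, -13, -4, 5, 14}, so |A + A| = 7. Thus K = 7/4. Here |A + A| = 2|A| − 1 = 7, the minimum possible — so K = 7/4 is minimal, which holds iff A is an arithmetic progression.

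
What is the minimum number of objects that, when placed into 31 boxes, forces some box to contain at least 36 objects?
n = (36 − 1)·31 + 1 = 1086

By the generalised pigeonhole principle, to guarantee some box contains ≥ r objects we need more than (r − 1) · k objects total. Threshold: n = (r − 1) · k + 1. With r = 36 and k = 31: n = 35 · 31 + 1 = 1085 + 1 = 1086. For n = 1085 = 35 · 31, we can put exactly 35 objects in every box, avoiding 36 in any single one — so 1086 is tight.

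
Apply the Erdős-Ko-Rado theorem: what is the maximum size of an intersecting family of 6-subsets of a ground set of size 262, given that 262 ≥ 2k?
max |F| = C(261, 5) = 9711475137

Erdős-Ko-Rado (1961): when n ≥ 2k, max |F| = C(n−1, k−1). The bound is attained by the star {A : i ∈ A} for any fixed i ∈ [n]. Here C(262−1, 6−1) = C(261, 5) = 9711475137.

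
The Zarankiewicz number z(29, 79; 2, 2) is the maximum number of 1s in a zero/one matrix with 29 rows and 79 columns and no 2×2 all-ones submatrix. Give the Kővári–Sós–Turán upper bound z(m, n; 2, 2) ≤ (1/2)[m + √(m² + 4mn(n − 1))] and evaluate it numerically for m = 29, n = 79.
z(29, 79; 2, 2) ≤ (1/2)[29 + √(29² + 4·29·79·78)] = (1/2)[29 + √715633] = 437.4755

Kővári–Sós–Turán: let r_1, ..., r_29 be the row sums and z = Σ r_i the total number of 1s. Each pair of columns can share at most one row with both entries 1 (else a 2×2 all-ones block appears), so Σ_i C(r_i, 2) ≤ C(79, 2) = 3081. By convexity Σ_i C(r_i, 2) ≥ 29·C(z/29, 2) = z(z − 29)/(2·29), giving z² − 29z − 29·79·78 ≤ 0 and hence z ≤ (1/2)[29 + √(841 + 4·178698)] = (1/2)[29 + √715633] ≈ (1/2)(29 + 845.9509) = 437.4755.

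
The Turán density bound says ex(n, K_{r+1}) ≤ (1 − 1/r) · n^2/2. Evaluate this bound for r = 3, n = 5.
Turán density bound = (2/3) · 5^2/2 = 25/3 ≈ 8.3333

Turán's theorem: ex(n, K_{r+1}) is achieved by the complete r-partite Turán graph T(n, r) with parts as balanced as possible, and is at most (1 − 1/r) · n^2/2. For r = 3, n = 5: the density bound is (2/3) · 25/2 = 25/3 ≈ 8.3333. The integer-valued extremum is e(T(5, 3)) = 8, which is strictly less than the density bound 25/3 since 3 ∤ 5 (the parts of T(5, 3) cannot all be equal).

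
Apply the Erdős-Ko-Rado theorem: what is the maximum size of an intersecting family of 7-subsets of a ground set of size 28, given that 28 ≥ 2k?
max |F| = C(27, 6) = 296010

The Erdős-Ko-Rado theorem states: for n ≥ 2k, an intersecting family of k-subsets of an n-element set has size at most C(n − 1, k − 1), with equality for 'star' families {A ⊆ [n] : |A| = k, i ∈ A} (fix an element i). For n = 28, k = 7: C(27, 6) = 296010.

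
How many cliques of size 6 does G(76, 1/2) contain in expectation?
E[# K_6] = C(76, 6) · (1/2)^C(6, 2) = 218618940 / 2^15 = 54654735/8192 ≈ 6671.720581

For each 6-subset S of vertices (there are C(76, 6) = 218618940 such S), let X_S = 1 if S induces a K_6 (all C(6, 2) = 15 edges present). Then P(X_S = 1) = (1/2)^15 = 1/32768. By linearity of expectation, E[# K_6] = C(76, 6) · (1/2)^15 = 218618940 / 32768 = 54654735/8192 ≈ 6671.720581.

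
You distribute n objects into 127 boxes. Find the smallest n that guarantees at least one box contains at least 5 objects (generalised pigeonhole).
n = (5 − 1)·127 + 1 = 509

By the generalised pigeonhole principle, to guarantee some box contains ≥ r objects we need more than (r − 1) · k objects total. Threshold: n = (r − 1) · k + 1. With r = 5 and k = 127: n = 4 · 127 + 1 = 508 + 1 = 509. For n = 508 = 4 · 127, we can put exactly 4 objects in every box, avoiding 5 in any single one — so 509 is tight.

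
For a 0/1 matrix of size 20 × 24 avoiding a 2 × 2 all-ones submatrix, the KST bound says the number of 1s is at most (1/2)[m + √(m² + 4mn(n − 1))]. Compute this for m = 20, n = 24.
z(20, 24; 2, 2) ≤ (1/2)[20 + √(20² + 4·20·24·23)] = (1/2)[20 + √44560] = 115.5462

Kővári–Sós–Turán: let r_1, ..., r_20 be the row sums and z = Σ r_i the total number of 1s. Each pair of columns can share at most one row with both entries 1 (else a 2×2 all-ones block appears), so Σ_i C(r_i, 2) ≤ C(24, 2) = 276. By convexity Σ_i C(r_i, 2) ≥ 20·C(z/20, 2) = z(z − 20)/(2·20), giving z² − 20z − 20·24·23 ≤ 0 and hence z ≤ (1/2)[20 + √(400 + 4·11040)] = (1/2)[20 + √44560] ≈ (1/2)(20 + 211.0924) = 115.5462.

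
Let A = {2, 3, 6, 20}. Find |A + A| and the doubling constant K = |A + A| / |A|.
K = |A + A| / |A| = 10/4 = 5/2

Enumerate A + A = {a + b : a, b ∈ A}. With |A| = 4, there are |A|^2 = 16 ordered sum pairs; collecting distinct values, A + A = {4, 5, 6, 8, 9, 12, 22, 23, 26, 40}, so |A + A| = 10. Thus K = 10/4 = 5/2. For comparison, the minimum possible |A + A| over all 4-element sets is 2·4 − 1 = 7 (so min K = 7/4), attained only by arithmetic progressions.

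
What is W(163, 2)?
W(163, 2) = 163 + 1 = 164

A 2-term AP is any pair of integers, so a monochromatic 2-AP exists iff some colour is used at least twice. With 163 colours, the colouring i ↦ i on {1, ..., 163} uses each colour once, avoiding any monochromatic pair, so W(163, 2) > 163. For {1, ..., 164}, pigeonhole forces two integers of the same colour, which form a monochromatic 2-AP. Hence W(163, 2) = 164.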